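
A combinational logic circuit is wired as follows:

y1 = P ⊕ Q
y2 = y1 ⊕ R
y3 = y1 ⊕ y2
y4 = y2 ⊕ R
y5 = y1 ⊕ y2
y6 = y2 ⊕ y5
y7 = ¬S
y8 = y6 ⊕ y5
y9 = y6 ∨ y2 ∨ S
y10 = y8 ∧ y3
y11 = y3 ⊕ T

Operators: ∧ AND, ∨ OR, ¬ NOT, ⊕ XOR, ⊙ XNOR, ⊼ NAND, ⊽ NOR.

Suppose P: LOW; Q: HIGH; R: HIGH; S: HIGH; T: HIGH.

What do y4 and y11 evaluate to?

y4 = HIGH, y11 = LOW

y1 = P XOR Q = LOW XOR HIGH = HIGH
y2 = y1 XOR R = HIGH XOR HIGH = LOW
y3 = y1 XOR y2 = HIGH XOR LOW = HIGH
y4 = y2 XOR R = LOW XOR HIGH = HIGH
y11 = y3 XOR T = HIGH XOR HIGH = LOW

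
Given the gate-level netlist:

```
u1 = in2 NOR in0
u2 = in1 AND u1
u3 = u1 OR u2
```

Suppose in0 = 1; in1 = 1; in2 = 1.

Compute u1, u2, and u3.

u1 = 0; u2 = 0; u3 = 0

u1 = in2 NOR in0 = 1 NOR 1 = 0
u2 = in1 AND u1 = 1 AND 0 = 0
u3 = u1 OR u2 = 0 OR 0 = 0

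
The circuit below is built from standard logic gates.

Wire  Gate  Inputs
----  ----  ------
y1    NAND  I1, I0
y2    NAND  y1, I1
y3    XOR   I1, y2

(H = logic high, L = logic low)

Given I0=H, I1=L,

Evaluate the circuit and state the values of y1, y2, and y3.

y1 = I1 NAND I0 = L NAND H = H
y2 = y1 NAND I1 = H NAND L = H
y3 = I1 XOR y2 = L XOR H = H

y1 = H, y2 = H, y3 = H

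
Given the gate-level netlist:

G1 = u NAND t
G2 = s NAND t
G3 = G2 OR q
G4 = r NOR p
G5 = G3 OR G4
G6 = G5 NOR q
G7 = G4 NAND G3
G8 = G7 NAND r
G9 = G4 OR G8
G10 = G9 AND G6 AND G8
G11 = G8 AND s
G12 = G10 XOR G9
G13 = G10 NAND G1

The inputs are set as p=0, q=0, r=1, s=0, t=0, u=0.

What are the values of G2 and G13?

G2 = 1; G13 = 1

G1 = u NAND t = 0 NAND 0 = 1
G2 = s NAND t = 0 NAND 0 = 1
G3 = G2 OR q = 1 OR 0 = 1
G4 = r NOR p = 1 NOR 0 = 0
G5 = G3 OR G4 = 1 OR 0 = 1
G6 = G5 NOR q = 1 NOR 0 = 0
G7 = G4 NAND G3 = 0 NAND 1 = 1
G8 = G7 NAND r = 1 NAND 1 = 0
G9 = G4 OR G8 = 0 OR 0 = 0
G10 = G9 AND G6 AND G8 = 0 AND 0 AND 0 = 0
G13 = G10 NAND G1 = 0 NAND 1 = 1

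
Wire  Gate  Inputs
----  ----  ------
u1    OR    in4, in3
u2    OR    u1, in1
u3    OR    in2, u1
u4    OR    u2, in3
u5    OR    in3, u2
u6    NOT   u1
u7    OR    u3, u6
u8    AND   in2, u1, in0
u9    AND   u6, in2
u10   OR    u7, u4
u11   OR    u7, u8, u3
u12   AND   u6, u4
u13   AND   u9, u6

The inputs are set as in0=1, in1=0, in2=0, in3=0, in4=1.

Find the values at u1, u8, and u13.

u1 = 1; u8 = 0; u13 = 0

u1 = in4 OR in3 = 1 OR 0 = 1
u6 = NOT u1 = NOT 1 = 0
u8 = in2 AND u1 AND in0 = 0 AND 1 AND 1 = 0
u9 = u6 AND in2 = 0 AND 0 = 0
u13 = u9 AND u6 = 0 AND 0 = 0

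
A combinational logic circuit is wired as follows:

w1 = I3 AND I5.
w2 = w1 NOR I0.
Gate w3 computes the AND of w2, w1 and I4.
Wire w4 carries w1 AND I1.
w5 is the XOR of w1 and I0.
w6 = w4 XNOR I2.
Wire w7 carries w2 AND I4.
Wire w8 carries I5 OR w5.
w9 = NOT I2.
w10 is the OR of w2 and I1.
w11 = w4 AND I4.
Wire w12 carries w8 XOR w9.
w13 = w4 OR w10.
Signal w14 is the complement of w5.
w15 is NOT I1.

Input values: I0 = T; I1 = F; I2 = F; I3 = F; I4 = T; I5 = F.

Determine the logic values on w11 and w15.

w11 = F; w15 = T

w1 = I3 AND I5 = F AND F = F
w4 = w1 AND I1 = F AND F = F
w11 = w4 AND I4 = F AND T = F
w15 = NOT I1 = NOT F = T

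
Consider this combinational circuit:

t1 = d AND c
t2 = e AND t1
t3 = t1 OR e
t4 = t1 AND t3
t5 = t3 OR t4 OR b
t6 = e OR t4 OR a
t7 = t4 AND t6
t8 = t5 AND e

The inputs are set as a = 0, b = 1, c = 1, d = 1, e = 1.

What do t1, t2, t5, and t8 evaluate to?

t1 = d AND c = 1 AND 1 = 1
t2 = e AND t1 = 1 AND 1 = 1
t3 = t1 OR e = 1 OR 1 = 1
t4 = t1 AND t3 = 1 AND 1 = 1
t5 = t3 OR t4 OR b = 1 OR 1 OR 1 = 1
t8 = t5 AND e = 1 AND 1 = 1

t1 = 1, t2 = 1, t5 = 1, t8 = 1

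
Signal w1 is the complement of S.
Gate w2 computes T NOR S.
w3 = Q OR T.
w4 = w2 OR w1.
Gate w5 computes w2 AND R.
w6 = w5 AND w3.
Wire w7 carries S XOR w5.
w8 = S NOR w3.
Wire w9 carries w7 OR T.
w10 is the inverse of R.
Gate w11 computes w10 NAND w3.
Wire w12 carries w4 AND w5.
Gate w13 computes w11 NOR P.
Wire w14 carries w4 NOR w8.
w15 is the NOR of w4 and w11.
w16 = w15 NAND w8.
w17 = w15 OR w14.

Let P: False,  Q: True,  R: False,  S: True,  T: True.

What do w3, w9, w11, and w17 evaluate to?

w3 = True  w9 = True  w11 = False  w17 = True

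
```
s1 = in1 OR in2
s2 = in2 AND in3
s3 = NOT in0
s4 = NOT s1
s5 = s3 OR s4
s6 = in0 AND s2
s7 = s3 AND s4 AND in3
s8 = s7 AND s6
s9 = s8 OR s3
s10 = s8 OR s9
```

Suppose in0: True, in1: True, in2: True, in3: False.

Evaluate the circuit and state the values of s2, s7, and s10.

s1 = in1 OR in2 = True OR True = True
s2 = in2 AND in3 = True AND False = False
s3 = NOT in0 = NOT True = False
s4 = NOT s1 = NOT True = False
s6 = in0 AND s2 = True AND False = False
s7 = s3 AND s4 AND in3 = False AND False AND False = False
s8 = s7 AND s6 = False AND False = False
s9 = s8 OR s3 = False OR False = False
s10 = s8 OR s9 = False OR False = False

s2 = False; s7 = False; s10 = False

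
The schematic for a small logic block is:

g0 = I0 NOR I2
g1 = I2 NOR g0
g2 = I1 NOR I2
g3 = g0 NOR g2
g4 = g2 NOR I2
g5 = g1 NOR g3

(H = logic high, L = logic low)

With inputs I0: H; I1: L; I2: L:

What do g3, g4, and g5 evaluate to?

g3 = L, g4 = L, g5 = L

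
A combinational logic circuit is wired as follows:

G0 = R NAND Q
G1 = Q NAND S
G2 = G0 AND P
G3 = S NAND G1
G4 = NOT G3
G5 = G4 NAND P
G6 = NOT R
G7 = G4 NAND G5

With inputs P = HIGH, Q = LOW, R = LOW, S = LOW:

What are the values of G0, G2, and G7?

G0 = R NAND Q = LOW NAND LOW = HIGH
G1 = Q NAND S = LOW NAND LOW = HIGH
G2 = G0 AND P = HIGH AND HIGH = HIGH
G3 = S NAND G1 = LOW NAND HIGH = HIGH
G4 = NOT G3 = NOT HIGH = LOW
G5 = G4 NAND P = LOW NAND HIGH = HIGH
G7 = G4 NAND G5 = LOW NAND HIGH = HIGH

G0 = HIGH, G2 = HIGH, G7 = HIGH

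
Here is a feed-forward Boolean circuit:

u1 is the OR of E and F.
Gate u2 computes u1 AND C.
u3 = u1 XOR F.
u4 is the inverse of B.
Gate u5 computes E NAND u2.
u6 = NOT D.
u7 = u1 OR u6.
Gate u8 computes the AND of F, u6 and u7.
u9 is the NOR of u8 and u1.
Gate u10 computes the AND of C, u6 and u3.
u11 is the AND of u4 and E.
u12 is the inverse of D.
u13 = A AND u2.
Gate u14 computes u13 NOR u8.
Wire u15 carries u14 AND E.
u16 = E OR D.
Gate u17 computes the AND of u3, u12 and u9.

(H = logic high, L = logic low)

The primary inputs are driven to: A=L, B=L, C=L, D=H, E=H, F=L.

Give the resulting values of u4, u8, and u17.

u1 = E OR F = H OR L = H
u3 = u1 XOR F = H XOR L = H
u4 = NOT B = NOT L = H
u6 = NOT D = NOT H = L
u7 = u1 OR u6 = H OR L = H
u8 = F AND u6 AND u7 = L AND L AND H = L
u9 = u8 NOR u1 = L NOR H = L
u12 = NOT D = NOT H = L
u17 = u3 AND u12 AND u9 = H AND L AND L = L

u4 = H; u8 = L; u17 = L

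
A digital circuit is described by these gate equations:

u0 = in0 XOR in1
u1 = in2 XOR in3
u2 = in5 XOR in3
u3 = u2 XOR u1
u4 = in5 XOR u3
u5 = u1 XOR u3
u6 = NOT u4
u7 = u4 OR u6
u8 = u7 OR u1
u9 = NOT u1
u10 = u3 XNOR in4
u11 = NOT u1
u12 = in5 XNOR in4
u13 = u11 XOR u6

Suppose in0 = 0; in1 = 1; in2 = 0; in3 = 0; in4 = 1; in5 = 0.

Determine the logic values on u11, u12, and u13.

u1 = in2 XOR in3 = 0 XOR 0 = 0
u2 = in5 XOR in3 = 0 XOR 0 = 0
u3 = u2 XOR u1 = 0 XOR 0 = 0
u4 = in5 XOR u3 = 0 XOR 0 = 0
u6 = NOT u4 = NOT 0 = 1
u11 = NOT u1 = NOT 0 = 1
u12 = in5 XNOR in4 = 0 XNOR 1 = 0
u13 = u11 XOR u6 = 1 XOR 1 = 0

u11 = 1  u12 = 0  u13 = 0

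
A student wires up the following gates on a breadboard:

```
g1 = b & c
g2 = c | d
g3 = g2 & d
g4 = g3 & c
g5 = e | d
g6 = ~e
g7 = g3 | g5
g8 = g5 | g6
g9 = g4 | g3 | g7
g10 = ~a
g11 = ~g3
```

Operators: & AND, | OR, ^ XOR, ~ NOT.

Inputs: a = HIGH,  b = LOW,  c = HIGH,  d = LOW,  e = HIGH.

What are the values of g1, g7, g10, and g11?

g1 = LOW, g7 = HIGH, g10 = LOW, g11 = HIGH

g1 = b AND c = LOW AND HIGH = LOW
g2 = c OR d = HIGH OR LOW = HIGH
g3 = g2 AND d = HIGH AND LOW = LOW
g5 = e OR d = HIGH OR LOW = HIGH
g7 = g3 OR g5 = LOW OR HIGH = HIGH
g10 = NOT a = NOT HIGH = LOW
g11 = NOT g3 = NOT LOW = HIGH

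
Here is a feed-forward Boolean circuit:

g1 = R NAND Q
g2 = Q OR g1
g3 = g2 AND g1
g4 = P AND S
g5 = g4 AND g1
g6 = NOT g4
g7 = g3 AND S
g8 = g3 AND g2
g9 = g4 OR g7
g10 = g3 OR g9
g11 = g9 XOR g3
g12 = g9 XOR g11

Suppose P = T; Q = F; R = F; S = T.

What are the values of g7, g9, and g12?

g1 = R NAND Q = F NAND F = T
g2 = Q OR g1 = F OR T = T
g3 = g2 AND g1 = T AND T = T
g4 = P AND S = T AND T = T
g7 = g3 AND S = T AND T = T
g9 = g4 OR g7 = T OR T = T
g11 = g9 XOR g3 = T XOR T = F
g12 = g9 XOR g11 = T XOR F = T

g7 = T, g9 = T, g12 = T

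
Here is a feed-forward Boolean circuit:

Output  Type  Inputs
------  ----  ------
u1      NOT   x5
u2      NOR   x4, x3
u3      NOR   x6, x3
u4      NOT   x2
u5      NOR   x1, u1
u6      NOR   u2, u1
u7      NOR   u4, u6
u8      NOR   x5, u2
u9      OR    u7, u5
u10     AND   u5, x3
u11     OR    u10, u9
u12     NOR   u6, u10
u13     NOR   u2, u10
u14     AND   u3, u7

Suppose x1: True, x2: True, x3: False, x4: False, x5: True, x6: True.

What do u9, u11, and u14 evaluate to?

u9 = True, u11 = True, u14 = False

u1 = NOT x5 = NOT True = False
u2 = x4 NOR x3 = False NOR False = True
u3 = x6 NOR x3 = True NOR False = False
u4 = NOT x2 = NOT True = False
u5 = x1 NOR u1 = True NOR False = False
u6 = u2 NOR u1 = True NOR False = False
u7 = u4 NOR u6 = False NOR False = True
u9 = u7 OR u5 = True OR False = True
u10 = u5 AND x3 = False AND False = False
u11 = u10 OR u9 = False OR True = True
u14 = u3 AND u7 = False AND True = False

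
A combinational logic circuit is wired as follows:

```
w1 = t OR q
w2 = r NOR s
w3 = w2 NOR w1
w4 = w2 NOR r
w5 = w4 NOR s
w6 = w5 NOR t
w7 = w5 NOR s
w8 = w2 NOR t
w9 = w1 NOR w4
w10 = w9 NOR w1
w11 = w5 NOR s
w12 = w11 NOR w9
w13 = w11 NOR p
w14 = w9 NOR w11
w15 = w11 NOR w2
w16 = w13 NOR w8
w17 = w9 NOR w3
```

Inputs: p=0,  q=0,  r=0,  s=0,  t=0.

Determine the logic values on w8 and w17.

w1 = t OR q = 0 OR 0 = 0
w2 = r NOR s = 0 NOR 0 = 1
w3 = w2 NOR w1 = 1 NOR 0 = 0
w4 = w2 NOR r = 1 NOR 0 = 0
w8 = w2 NOR t = 1 NOR 0 = 0
w9 = w1 NOR w4 = 0 NOR 0 = 1
w17 = w9 NOR w3 = 1 NOR 0 = 0

w8 = 0, w17 = 0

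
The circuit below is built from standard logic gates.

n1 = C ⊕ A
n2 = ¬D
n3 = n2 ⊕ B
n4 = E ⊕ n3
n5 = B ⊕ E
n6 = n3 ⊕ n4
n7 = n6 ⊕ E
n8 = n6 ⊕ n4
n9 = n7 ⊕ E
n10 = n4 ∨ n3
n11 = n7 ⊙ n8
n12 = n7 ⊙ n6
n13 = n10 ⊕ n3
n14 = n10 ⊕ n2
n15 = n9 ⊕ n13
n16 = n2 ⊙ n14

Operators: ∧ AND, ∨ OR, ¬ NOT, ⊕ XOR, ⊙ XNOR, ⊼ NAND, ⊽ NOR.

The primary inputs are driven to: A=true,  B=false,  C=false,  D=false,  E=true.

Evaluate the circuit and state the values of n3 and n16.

n3 = true  n16 = false

n2 = NOT D = NOT false = true
n3 = n2 XOR B = true XOR false = true
n4 = E XOR n3 = true XOR true = false
n10 = n4 OR n3 = false OR true = true
n14 = n10 XOR n2 = true XOR true = false
n16 = n2 XNOR n14 = true XNOR false = false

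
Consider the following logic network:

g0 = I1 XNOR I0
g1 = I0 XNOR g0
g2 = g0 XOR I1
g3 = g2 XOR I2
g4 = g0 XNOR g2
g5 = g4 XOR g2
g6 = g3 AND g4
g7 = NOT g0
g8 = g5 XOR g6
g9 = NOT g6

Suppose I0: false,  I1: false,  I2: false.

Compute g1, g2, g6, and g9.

g0 = I1 XNOR I0 = false XNOR false = true
g1 = I0 XNOR g0 = false XNOR true = false
g2 = g0 XOR I1 = true XOR false = true
g3 = g2 XOR I2 = true XOR false = true
g4 = g0 XNOR g2 = true XNOR true = true
g6 = g3 AND g4 = true AND true = true
g9 = NOT g6 = NOT true = false

g1 = false  g2 = true  g6 = true  g9 = false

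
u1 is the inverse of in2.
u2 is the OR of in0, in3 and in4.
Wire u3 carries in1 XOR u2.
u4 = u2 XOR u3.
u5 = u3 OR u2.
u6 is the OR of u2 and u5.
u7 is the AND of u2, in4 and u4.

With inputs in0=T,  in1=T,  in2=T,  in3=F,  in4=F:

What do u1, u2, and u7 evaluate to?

u1 = F, u2 = T, u7 = F

u1 = NOT in2 = NOT T = F
u2 = in0 OR in3 OR in4 = T OR F OR F = T
u3 = in1 XOR u2 = T XOR T = F
u4 = u2 XOR u3 = T XOR F = T
u7 = u2 AND in4 AND u4 = T AND F AND T = F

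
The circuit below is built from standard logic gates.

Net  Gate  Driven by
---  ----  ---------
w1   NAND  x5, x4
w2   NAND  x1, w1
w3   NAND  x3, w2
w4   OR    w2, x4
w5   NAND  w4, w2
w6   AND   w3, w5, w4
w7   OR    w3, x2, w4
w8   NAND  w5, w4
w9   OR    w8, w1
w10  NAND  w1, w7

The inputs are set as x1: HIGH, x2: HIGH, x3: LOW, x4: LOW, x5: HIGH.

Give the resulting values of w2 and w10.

w1 = x5 NAND x4 = HIGH NAND LOW = HIGH
w2 = x1 NAND w1 = HIGH NAND HIGH = LOW
w3 = x3 NAND w2 = LOW NAND LOW = HIGH
w4 = w2 OR x4 = LOW OR LOW = LOW
w7 = w3 OR x2 OR w4 = HIGH OR HIGH OR LOW = HIGH
w10 = w1 NAND w7 = HIGH NAND HIGH = LOW

w2 = LOW, w10 = LOW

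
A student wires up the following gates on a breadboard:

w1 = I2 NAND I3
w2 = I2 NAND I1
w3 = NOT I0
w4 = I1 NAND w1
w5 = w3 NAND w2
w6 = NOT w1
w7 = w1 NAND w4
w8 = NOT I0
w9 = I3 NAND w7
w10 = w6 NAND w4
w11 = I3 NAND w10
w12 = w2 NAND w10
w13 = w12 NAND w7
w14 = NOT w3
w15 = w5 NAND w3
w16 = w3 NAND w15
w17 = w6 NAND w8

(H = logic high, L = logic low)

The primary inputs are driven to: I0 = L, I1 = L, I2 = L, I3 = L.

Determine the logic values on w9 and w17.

w9 = H, w17 = H

w1 = I2 NAND I3 = L NAND L = H
w4 = I1 NAND w1 = L NAND H = H
w6 = NOT w1 = NOT H = L
w7 = w1 NAND w4 = H NAND H = L
w8 = NOT I0 = NOT L = H
w9 = I3 NAND w7 = L NAND L = H
w17 = w6 NAND w8 = L NAND H = H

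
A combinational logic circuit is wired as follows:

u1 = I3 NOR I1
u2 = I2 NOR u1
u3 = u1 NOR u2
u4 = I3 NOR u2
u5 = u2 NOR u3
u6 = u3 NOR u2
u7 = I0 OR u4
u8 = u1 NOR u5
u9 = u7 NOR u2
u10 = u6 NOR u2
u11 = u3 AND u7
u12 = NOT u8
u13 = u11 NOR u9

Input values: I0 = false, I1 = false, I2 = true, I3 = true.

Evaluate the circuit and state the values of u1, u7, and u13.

u1 = I3 NOR I1 = true NOR false = false
u2 = I2 NOR u1 = true NOR false = false
u3 = u1 NOR u2 = false NOR false = true
u4 = I3 NOR u2 = true NOR false = false
u7 = I0 OR u4 = false OR false = false
u9 = u7 NOR u2 = false NOR false = true
u11 = u3 AND u7 = true AND false = false
u13 = u11 NOR u9 = false NOR true = false

u1 = false  u7 = false  u13 = false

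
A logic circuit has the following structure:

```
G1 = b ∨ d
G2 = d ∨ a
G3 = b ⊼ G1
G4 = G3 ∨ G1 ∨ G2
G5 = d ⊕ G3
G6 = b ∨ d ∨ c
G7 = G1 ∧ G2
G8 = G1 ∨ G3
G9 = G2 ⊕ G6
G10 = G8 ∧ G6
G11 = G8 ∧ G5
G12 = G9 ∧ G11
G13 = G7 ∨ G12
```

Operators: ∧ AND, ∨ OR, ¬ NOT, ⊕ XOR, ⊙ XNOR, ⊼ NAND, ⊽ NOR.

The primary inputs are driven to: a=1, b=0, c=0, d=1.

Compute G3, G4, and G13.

G3 = 1; G4 = 1; G13 = 1

G1 = b OR d = 0 OR 1 = 1
G2 = d OR a = 1 OR 1 = 1
G3 = b NAND G1 = 0 NAND 1 = 1
G4 = G3 OR G1 OR G2 = 1 OR 1 OR 1 = 1
G5 = d XOR G3 = 1 XOR 1 = 0
G6 = b OR d OR c = 0 OR 1 OR 0 = 1
G7 = G1 AND G2 = 1 AND 1 = 1
G8 = G1 OR G3 = 1 OR 1 = 1
G9 = G2 XOR G6 = 1 XOR 1 = 0
G11 = G8 AND G5 = 1 AND 0 = 0
G12 = G9 AND G11 = 0 AND 0 = 0
G13 = G7 OR G12 = 1 OR 0 = 1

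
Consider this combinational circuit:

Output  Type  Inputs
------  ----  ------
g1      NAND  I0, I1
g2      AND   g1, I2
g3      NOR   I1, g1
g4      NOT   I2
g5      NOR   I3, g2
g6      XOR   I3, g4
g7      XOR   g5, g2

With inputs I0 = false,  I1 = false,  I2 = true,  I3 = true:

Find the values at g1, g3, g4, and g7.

g1 = true  g3 = false  g4 = false  g7 = true

g1 = I0 NAND I1 = false NAND false = true
g2 = g1 AND I2 = true AND true = true
g3 = I1 NOR g1 = false NOR true = false
g4 = NOT I2 = NOT true = false
g5 = I3 NOR g2 = true NOR true = false
g7 = g5 XOR g2 = false XOR true = true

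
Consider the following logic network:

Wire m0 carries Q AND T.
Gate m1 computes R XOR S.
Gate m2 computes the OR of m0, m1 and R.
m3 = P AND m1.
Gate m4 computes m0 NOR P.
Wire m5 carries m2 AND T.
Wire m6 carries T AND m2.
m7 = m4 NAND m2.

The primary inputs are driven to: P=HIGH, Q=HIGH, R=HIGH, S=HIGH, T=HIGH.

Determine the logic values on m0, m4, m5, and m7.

m0 = Q AND T = HIGH AND HIGH = HIGH
m1 = R XOR S = HIGH XOR HIGH = LOW
m2 = m0 OR m1 OR R = HIGH OR LOW OR HIGH = HIGH
m4 = m0 NOR P = HIGH NOR HIGH = LOW
m5 = m2 AND T = HIGH AND HIGH = HIGH
m7 = m4 NAND m2 = LOW NAND HIGH = HIGH

m0 = HIGH  m4 = LOW  m5 = HIGH  m7 = HIGH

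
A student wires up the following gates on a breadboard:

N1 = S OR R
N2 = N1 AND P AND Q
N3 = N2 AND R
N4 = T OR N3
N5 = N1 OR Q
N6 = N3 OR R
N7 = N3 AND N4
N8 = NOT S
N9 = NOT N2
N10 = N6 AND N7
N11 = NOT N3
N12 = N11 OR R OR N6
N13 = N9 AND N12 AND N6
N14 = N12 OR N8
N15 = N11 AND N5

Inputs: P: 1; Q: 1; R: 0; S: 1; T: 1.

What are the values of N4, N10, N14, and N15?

N4 = 1, N10 = 0, N14 = 1, N15 = 1

N1 = S OR R = 1 OR 0 = 1
N2 = N1 AND P AND Q = 1 AND 1 AND 1 = 1
N3 = N2 AND R = 1 AND 0 = 0
N4 = T OR N3 = 1 OR 0 = 1
N5 = N1 OR Q = 1 OR 1 = 1
N6 = N3 OR R = 0 OR 0 = 0
N7 = N3 AND N4 = 0 AND 1 = 0
N8 = NOT S = NOT 1 = 0
N10 = N6 AND N7 = 0 AND 0 = 0
N11 = NOT N3 = NOT 0 = 1
N12 = N11 OR R OR N6 = 1 OR 0 OR 0 = 1
N14 = N12 OR N8 = 1 OR 0 = 1
N15 = N11 AND N5 = 1 AND 1 = 1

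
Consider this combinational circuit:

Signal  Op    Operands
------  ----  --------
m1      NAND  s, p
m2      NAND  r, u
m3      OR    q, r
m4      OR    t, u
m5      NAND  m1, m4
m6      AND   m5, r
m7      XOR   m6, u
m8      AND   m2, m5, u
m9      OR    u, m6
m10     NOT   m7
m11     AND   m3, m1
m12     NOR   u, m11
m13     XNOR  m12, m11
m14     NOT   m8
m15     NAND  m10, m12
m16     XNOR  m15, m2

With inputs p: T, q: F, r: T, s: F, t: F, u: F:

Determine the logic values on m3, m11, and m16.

m3 = T; m11 = T; m16 = T

m1 = s NAND p = F NAND T = T
m2 = r NAND u = T NAND F = T
m3 = q OR r = F OR T = T
m4 = t OR u = F OR F = F
m5 = m1 NAND m4 = T NAND F = T
m6 = m5 AND r = T AND T = T
m7 = m6 XOR u = T XOR F = T
m10 = NOT m7 = NOT T = F
m11 = m3 AND m1 = T AND T = T
m12 = u NOR m11 = F NOR T = F
m15 = m10 NAND m12 = F NAND F = T
m16 = m15 XNOR m2 = T XNOR T = T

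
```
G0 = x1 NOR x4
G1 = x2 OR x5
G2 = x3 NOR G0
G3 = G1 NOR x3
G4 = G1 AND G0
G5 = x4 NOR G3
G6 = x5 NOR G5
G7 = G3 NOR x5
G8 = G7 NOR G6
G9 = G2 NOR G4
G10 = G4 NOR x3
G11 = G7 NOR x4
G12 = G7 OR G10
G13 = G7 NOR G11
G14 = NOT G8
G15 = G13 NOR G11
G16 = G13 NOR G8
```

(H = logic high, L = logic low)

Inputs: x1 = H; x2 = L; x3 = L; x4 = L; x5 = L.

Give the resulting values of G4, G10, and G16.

G0 = x1 NOR x4 = H NOR L = L
G1 = x2 OR x5 = L OR L = L
G3 = G1 NOR x3 = L NOR L = H
G4 = G1 AND G0 = L AND L = L
G5 = x4 NOR G3 = L NOR H = L
G6 = x5 NOR G5 = L NOR L = H
G7 = G3 NOR x5 = H NOR L = L
G8 = G7 NOR G6 = L NOR H = L
G10 = G4 NOR x3 = L NOR L = H
G11 = G7 NOR x4 = L NOR L = H
G13 = G7 NOR G11 = L NOR H = L
G16 = G13 NOR G8 = L NOR L = H

G4 = L  G10 = H  G16 = H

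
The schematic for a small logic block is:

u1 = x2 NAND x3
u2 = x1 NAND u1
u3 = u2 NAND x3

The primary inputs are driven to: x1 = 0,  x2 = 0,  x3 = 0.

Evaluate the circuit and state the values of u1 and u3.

u1 = 1  u3 = 1

u1 = x2 NAND x3 = 0 NAND 0 = 1
u2 = x1 NAND u1 = 0 NAND 1 = 1
u3 = u2 NAND x3 = 1 NAND 0 = 1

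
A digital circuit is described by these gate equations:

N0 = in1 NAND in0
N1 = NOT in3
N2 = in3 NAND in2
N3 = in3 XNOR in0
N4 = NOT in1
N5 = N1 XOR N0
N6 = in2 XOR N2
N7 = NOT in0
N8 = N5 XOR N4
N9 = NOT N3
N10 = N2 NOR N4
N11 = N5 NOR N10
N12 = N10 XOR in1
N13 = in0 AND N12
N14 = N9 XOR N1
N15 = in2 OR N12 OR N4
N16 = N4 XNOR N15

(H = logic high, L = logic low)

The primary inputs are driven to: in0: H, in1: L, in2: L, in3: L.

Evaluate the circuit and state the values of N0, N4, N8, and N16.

N0 = H; N4 = H; N8 = H; N16 = H

N0 = in1 NAND in0 = L NAND H = H
N1 = NOT in3 = NOT L = H
N2 = in3 NAND in2 = L NAND L = H
N4 = NOT in1 = NOT L = H
N5 = N1 XOR N0 = H XOR H = L
N8 = N5 XOR N4 = L XOR H = H
N10 = N2 NOR N4 = H NOR H = L
N12 = N10 XOR in1 = L XOR L = L
N15 = in2 OR N12 OR N4 = L OR L OR H = H
N16 = N4 XNOR N15 = H XNOR H = H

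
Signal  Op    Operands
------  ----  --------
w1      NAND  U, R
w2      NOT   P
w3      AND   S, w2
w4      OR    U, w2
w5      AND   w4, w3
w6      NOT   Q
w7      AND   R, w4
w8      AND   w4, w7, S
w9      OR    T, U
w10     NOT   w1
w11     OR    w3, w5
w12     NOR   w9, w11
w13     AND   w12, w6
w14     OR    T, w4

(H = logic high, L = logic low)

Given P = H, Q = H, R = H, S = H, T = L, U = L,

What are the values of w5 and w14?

w5 = L, w14 = L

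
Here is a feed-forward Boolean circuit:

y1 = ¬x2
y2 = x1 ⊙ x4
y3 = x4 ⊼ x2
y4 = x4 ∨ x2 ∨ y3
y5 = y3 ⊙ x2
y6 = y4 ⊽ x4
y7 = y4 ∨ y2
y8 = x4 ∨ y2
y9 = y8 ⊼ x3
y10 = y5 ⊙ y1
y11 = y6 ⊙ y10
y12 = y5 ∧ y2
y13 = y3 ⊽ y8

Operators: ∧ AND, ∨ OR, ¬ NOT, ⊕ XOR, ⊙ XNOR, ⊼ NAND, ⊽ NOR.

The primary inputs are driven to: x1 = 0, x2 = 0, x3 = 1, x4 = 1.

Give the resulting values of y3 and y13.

y2 = x1 XNOR x4 = 0 XNOR 1 = 0
y3 = x4 NAND x2 = 1 NAND 0 = 1
y8 = x4 OR y2 = 1 OR 0 = 1
y13 = y3 NOR y8 = 1 NOR 1 = 0

y3 = 1  y13 = 0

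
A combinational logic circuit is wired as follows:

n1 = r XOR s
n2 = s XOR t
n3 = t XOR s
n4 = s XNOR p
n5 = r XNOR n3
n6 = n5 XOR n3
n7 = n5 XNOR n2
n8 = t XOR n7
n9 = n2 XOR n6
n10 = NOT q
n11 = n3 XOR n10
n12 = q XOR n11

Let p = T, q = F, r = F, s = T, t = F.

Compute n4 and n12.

n4 = T, n12 = F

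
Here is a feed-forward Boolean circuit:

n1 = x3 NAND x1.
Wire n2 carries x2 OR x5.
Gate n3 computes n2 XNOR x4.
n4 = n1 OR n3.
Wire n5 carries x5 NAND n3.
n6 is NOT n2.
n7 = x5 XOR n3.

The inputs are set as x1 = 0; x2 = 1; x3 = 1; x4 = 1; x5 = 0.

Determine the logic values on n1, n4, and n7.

n1 = x3 NAND x1 = 1 NAND 0 = 1
n2 = x2 OR x5 = 1 OR 0 = 1
n3 = n2 XNOR x4 = 1 XNOR 1 = 1
n4 = n1 OR n3 = 1 OR 1 = 1
n7 = x5 XOR n3 = 0 XOR 1 = 1

n1 = 1; n4 = 1; n7 = 1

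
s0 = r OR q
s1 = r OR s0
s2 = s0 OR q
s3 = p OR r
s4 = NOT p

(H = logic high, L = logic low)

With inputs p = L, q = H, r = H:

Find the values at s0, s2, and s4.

s0 = H, s2 = H, s4 = H

s0 = r OR q = H OR H = H
s2 = s0 OR q = H OR H = H
s4 = NOT p = NOT L = H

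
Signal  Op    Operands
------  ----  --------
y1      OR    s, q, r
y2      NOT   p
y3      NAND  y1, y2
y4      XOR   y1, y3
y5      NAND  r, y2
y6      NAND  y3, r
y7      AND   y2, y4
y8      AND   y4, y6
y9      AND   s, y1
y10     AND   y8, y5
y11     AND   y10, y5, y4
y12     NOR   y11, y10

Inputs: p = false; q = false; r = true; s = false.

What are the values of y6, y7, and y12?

y1 = s OR q OR r = false OR false OR true = true
y2 = NOT p = NOT false = true
y3 = y1 NAND y2 = true NAND true = false
y4 = y1 XOR y3 = true XOR false = true
y5 = r NAND y2 = true NAND true = false
y6 = y3 NAND r = false NAND true = true
y7 = y2 AND y4 = true AND true = true
y8 = y4 AND y6 = true AND true = true
y10 = y8 AND y5 = true AND false = false
y11 = y10 AND y5 AND y4 = false AND false AND true = false
y12 = y11 NOR y10 = false NOR false = true

y6 = true, y7 = true, y12 = true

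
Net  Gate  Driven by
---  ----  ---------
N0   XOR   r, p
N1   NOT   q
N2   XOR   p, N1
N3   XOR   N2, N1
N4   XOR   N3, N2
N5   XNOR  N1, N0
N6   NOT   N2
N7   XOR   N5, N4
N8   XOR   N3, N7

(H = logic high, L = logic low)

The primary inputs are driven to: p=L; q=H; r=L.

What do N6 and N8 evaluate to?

N6 = H, N8 = H

N0 = r XOR p = L XOR L = L
N1 = NOT q = NOT H = L
N2 = p XOR N1 = L XOR L = L
N3 = N2 XOR N1 = L XOR L = L
N4 = N3 XOR N2 = L XOR L = L
N5 = N1 XNOR N0 = L XNOR L = H
N6 = NOT N2 = NOT L = H
N7 = N5 XOR N4 = H XOR L = H
N8 = N3 XOR N7 = L XOR H = H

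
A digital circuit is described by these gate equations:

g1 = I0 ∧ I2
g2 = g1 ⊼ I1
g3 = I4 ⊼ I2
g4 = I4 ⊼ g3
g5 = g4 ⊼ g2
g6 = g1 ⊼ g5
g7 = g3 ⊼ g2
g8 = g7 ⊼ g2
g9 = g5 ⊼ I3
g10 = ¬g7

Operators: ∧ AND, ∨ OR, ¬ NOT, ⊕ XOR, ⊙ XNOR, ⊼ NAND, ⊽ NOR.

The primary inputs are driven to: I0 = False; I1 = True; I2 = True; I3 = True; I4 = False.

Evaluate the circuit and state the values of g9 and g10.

g9 = True, g10 = True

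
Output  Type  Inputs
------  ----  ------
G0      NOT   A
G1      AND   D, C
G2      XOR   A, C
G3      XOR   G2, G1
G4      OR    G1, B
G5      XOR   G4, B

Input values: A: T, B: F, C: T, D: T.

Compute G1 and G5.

G1 = T, G5 = T

G1 = D AND C = T AND T = T
G4 = G1 OR B = T OR F = T
G5 = G4 XOR B = T XOR F = T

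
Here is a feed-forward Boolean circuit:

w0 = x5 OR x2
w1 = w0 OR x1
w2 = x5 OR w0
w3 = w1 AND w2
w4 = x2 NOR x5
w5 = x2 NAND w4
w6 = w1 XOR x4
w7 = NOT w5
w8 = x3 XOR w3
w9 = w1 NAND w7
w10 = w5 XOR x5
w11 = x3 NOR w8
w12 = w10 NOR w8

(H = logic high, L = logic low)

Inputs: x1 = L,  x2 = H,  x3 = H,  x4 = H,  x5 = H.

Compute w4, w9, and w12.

w4 = L, w9 = H, w12 = H

w0 = x5 OR x2 = H OR H = H
w1 = w0 OR x1 = H OR L = H
w2 = x5 OR w0 = H OR H = H
w3 = w1 AND w2 = H AND H = H
w4 = x2 NOR x5 = H NOR H = L
w5 = x2 NAND w4 = H NAND L = H
w7 = NOT w5 = NOT H = L
w8 = x3 XOR w3 = H XOR H = L
w9 = w1 NAND w7 = H NAND L = H
w10 = w5 XOR x5 = H XOR H = L
w12 = w10 NOR w8 = L NOR L = H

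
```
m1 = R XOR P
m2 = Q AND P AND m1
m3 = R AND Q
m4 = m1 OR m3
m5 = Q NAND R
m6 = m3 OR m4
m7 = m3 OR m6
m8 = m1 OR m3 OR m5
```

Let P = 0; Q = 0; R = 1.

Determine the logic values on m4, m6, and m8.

m4 = 1; m6 = 1; m8 = 1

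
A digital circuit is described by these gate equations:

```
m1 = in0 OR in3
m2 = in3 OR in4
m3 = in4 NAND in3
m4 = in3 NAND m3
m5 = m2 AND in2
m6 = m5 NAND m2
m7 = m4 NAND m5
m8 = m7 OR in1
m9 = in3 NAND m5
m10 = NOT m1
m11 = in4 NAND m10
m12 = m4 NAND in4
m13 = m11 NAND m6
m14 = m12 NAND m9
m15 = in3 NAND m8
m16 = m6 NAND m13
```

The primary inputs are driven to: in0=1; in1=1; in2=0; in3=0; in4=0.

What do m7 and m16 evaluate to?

m1 = in0 OR in3 = 1 OR 0 = 1
m2 = in3 OR in4 = 0 OR 0 = 0
m3 = in4 NAND in3 = 0 NAND 0 = 1
m4 = in3 NAND m3 = 0 NAND 1 = 1
m5 = m2 AND in2 = 0 AND 0 = 0
m6 = m5 NAND m2 = 0 NAND 0 = 1
m7 = m4 NAND m5 = 1 NAND 0 = 1
m10 = NOT m1 = NOT 1 = 0
m11 = in4 NAND m10 = 0 NAND 0 = 1
m13 = m11 NAND m6 = 1 NAND 1 = 0
m16 = m6 NAND m13 = 1 NAND 0 = 1

m7 = 1  m16 = 1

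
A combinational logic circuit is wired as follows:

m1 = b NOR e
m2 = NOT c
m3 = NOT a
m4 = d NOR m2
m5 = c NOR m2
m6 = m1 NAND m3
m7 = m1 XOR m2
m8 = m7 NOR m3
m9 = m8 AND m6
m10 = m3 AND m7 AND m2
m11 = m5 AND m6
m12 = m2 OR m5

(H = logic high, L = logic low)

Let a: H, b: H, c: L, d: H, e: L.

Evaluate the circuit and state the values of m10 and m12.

m10 = L; m12 = H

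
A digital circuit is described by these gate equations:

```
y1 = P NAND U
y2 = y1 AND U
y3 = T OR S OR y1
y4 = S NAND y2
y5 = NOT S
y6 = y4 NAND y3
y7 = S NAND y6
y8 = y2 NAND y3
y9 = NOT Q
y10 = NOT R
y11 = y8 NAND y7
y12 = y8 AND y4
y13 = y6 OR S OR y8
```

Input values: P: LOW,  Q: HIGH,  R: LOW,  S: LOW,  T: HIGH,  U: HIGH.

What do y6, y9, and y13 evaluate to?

y6 = LOW  y9 = LOW  y13 = LOW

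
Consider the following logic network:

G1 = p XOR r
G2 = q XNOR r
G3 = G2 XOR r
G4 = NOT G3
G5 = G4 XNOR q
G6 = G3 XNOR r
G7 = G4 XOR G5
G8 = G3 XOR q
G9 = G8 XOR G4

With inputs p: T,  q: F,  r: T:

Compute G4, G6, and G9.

G4 = F, G6 = T, G9 = T

G2 = q XNOR r = F XNOR T = F
G3 = G2 XOR r = F XOR T = T
G4 = NOT G3 = NOT T = F
G6 = G3 XNOR r = T XNOR T = T
G8 = G3 XOR q = T XOR F = T
G9 = G8 XOR G4 = T XOR F = T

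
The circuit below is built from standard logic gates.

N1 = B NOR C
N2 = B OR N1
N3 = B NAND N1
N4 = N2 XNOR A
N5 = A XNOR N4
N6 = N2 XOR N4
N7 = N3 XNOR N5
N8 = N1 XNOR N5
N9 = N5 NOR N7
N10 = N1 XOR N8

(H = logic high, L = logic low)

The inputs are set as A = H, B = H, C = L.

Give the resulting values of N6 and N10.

N1 = B NOR C = H NOR L = L
N2 = B OR N1 = H OR L = H
N4 = N2 XNOR A = H XNOR H = H
N5 = A XNOR N4 = H XNOR H = H
N6 = N2 XOR N4 = H XOR H = L
N8 = N1 XNOR N5 = L XNOR H = L
N10 = N1 XOR N8 = L XOR L = L

N6 = L, N10 = L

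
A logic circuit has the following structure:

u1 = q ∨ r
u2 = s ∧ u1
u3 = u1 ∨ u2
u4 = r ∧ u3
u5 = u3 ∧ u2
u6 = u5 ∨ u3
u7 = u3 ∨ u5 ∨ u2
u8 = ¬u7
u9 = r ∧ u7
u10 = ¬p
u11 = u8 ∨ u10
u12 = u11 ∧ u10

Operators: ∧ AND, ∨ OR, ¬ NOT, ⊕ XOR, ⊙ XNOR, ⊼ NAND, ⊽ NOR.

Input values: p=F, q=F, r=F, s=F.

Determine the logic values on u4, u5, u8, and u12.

u4 = F; u5 = F; u8 = T; u12 = T

u1 = q OR r = F OR F = F
u2 = s AND u1 = F AND F = F
u3 = u1 OR u2 = F OR F = F
u4 = r AND u3 = F AND F = F
u5 = u3 AND u2 = F AND F = F
u7 = u3 OR u5 OR u2 = F OR F OR F = F
u8 = NOT u7 = NOT F = T
u10 = NOT p = NOT F = T
u11 = u8 OR u10 = T OR T = T
u12 = u11 AND u10 = T AND T = T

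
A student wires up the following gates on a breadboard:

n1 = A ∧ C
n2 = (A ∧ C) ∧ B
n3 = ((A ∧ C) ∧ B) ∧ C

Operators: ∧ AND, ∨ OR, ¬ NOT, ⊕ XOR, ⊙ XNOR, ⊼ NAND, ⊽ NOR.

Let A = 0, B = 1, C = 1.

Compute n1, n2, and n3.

n1 = 0  n2 = 0  n3 = 0

n1 = 0 ∧ 1 = 0
n2 = (0 ∧ 1) ∧ 1 = 0
n3 = ((0 ∧ 1) ∧ 1) ∧ 1 = 0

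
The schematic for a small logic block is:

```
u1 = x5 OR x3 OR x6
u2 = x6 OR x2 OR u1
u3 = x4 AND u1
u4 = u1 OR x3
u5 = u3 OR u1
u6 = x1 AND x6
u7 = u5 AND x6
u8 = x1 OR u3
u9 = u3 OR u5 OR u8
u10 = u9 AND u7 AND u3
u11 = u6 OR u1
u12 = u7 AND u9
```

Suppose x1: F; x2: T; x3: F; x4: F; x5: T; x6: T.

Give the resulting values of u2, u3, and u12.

u1 = x5 OR x3 OR x6 = T OR F OR T = T
u2 = x6 OR x2 OR u1 = T OR T OR T = T
u3 = x4 AND u1 = F AND T = F
u5 = u3 OR u1 = F OR T = T
u7 = u5 AND x6 = T AND T = T
u8 = x1 OR u3 = F OR F = F
u9 = u3 OR u5 OR u8 = F OR T OR F = T
u12 = u7 AND u9 = T AND T = T

u2 = T; u3 = F; u12 = T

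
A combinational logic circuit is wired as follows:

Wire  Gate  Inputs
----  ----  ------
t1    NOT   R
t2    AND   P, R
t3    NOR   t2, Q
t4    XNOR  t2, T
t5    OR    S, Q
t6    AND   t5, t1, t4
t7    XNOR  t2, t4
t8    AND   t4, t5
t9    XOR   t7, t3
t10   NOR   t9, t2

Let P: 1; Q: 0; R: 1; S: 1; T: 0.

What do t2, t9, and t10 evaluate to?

t2 = P AND R = 1 AND 1 = 1
t3 = t2 NOR Q = 1 NOR 0 = 0
t4 = t2 XNOR T = 1 XNOR 0 = 0
t7 = t2 XNOR t4 = 1 XNOR 0 = 0
t9 = t7 XOR t3 = 0 XOR 0 = 0
t10 = t9 NOR t2 = 0 NOR 1 = 0

t2 = 1; t9 = 0; t10 = 0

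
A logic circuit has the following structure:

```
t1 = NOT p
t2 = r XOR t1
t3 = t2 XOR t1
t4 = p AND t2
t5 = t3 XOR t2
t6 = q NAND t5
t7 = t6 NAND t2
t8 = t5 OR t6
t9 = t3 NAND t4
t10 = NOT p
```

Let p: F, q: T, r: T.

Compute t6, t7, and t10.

t1 = NOT p = NOT F = T
t2 = r XOR t1 = T XOR T = F
t3 = t2 XOR t1 = F XOR T = T
t5 = t3 XOR t2 = T XOR F = T
t6 = q NAND t5 = T NAND T = F
t7 = t6 NAND t2 = F NAND F = T
t10 = NOT p = NOT F = T

t6 = F  t7 = T  t10 = T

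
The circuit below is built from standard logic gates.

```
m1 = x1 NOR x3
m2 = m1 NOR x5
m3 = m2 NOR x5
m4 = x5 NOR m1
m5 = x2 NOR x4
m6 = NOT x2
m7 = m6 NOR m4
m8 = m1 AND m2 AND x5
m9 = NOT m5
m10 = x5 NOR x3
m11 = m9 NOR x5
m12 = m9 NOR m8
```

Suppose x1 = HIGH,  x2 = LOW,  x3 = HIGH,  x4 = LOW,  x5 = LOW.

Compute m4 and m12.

m1 = x1 NOR x3 = HIGH NOR HIGH = LOW
m2 = m1 NOR x5 = LOW NOR LOW = HIGH
m4 = x5 NOR m1 = LOW NOR LOW = HIGH
m5 = x2 NOR x4 = LOW NOR LOW = HIGH
m8 = m1 AND m2 AND x5 = LOW AND HIGH AND LOW = LOW
m9 = NOT m5 = NOT HIGH = LOW
m12 = m9 NOR m8 = LOW NOR LOW = HIGH

m4 = HIGH; m12 = HIGH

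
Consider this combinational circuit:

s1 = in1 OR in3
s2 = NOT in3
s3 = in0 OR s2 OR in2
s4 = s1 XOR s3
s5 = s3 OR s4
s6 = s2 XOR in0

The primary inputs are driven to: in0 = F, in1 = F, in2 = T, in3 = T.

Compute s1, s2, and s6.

s1 = T, s2 = F, s6 = F

s1 = in1 OR in3 = F OR T = T
s2 = NOT in3 = NOT T = F
s6 = s2 XOR in0 = F XOR F = F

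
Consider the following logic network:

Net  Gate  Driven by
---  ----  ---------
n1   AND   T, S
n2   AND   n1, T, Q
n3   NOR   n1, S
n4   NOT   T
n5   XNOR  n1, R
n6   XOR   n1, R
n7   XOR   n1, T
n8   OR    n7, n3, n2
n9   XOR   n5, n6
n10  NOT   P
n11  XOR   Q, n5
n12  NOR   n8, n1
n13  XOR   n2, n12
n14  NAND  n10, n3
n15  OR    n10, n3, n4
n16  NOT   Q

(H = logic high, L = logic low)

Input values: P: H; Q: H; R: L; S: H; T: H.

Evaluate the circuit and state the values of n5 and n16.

n5 = L  n16 = L

n1 = T AND S = H AND H = H
n5 = n1 XNOR R = H XNOR L = L
n16 = NOT Q = NOT H = L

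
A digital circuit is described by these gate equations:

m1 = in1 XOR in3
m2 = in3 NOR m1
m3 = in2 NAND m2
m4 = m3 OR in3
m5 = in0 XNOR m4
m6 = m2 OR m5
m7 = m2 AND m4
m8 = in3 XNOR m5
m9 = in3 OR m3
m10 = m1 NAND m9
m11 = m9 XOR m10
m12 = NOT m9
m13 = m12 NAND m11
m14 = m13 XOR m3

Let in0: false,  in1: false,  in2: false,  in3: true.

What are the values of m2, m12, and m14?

m2 = false, m12 = false, m14 = false

m1 = in1 XOR in3 = false XOR true = true
m2 = in3 NOR m1 = true NOR true = false
m3 = in2 NAND m2 = false NAND false = true
m9 = in3 OR m3 = true OR true = true
m10 = m1 NAND m9 = true NAND true = false
m11 = m9 XOR m10 = true XOR false = true
m12 = NOT m9 = NOT true = false
m13 = m12 NAND m11 = false NAND true = true
m14 = m13 XOR m3 = true XOR true = false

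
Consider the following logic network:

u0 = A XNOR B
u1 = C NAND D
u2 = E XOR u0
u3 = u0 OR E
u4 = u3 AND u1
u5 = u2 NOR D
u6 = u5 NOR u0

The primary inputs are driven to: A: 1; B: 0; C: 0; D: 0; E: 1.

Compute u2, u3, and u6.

u2 = 1, u3 = 1, u6 = 1

u0 = A XNOR B = 1 XNOR 0 = 0
u2 = E XOR u0 = 1 XOR 0 = 1
u3 = u0 OR E = 0 OR 1 = 1
u5 = u2 NOR D = 1 NOR 0 = 0
u6 = u5 NOR u0 = 0 NOR 0 = 1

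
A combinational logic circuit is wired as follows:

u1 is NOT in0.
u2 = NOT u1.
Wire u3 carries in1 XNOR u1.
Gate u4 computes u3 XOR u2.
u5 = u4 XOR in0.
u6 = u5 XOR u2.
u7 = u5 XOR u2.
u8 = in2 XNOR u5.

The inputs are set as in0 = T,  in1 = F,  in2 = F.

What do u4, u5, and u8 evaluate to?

u4 = F  u5 = T  u8 = F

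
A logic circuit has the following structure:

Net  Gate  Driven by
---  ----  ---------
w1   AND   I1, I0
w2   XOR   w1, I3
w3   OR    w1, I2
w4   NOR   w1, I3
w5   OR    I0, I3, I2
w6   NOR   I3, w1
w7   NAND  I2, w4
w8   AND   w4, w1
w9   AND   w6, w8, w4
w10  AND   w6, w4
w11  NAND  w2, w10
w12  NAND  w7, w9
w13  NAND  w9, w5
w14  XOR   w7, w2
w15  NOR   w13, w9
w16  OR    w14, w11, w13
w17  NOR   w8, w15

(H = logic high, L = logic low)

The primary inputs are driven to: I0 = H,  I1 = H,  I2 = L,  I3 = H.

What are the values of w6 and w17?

w1 = I1 AND I0 = H AND H = H
w4 = w1 NOR I3 = H NOR H = L
w5 = I0 OR I3 OR I2 = H OR H OR L = H
w6 = I3 NOR w1 = H NOR H = L
w8 = w4 AND w1 = L AND H = L
w9 = w6 AND w8 AND w4 = L AND L AND L = L
w13 = w9 NAND w5 = L NAND H = H
w15 = w13 NOR w9 = H NOR L = L
w17 = w8 NOR w15 = L NOR L = H

w6 = L, w17 = H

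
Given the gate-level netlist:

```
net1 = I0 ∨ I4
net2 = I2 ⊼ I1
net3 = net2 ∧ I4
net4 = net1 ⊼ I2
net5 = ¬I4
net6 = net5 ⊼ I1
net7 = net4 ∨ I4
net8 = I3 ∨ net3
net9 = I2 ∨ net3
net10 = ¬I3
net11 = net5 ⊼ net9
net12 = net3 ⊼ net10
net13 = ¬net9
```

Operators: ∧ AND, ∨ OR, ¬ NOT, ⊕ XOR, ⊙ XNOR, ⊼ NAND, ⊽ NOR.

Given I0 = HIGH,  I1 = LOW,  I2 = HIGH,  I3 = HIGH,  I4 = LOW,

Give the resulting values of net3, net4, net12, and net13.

net3 = LOW, net4 = LOW, net12 = HIGH, net13 = LOW

net1 = I0 OR I4 = HIGH OR LOW = HIGH
net2 = I2 NAND I1 = HIGH NAND LOW = HIGH
net3 = net2 AND I4 = HIGH AND LOW = LOW
net4 = net1 NAND I2 = HIGH NAND HIGH = LOW
net9 = I2 OR net3 = HIGH OR LOW = HIGH
net10 = NOT I3 = NOT HIGH = LOW
net12 = net3 NAND net10 = LOW NAND LOW = HIGH
net13 = NOT net9 = NOT HIGH = LOW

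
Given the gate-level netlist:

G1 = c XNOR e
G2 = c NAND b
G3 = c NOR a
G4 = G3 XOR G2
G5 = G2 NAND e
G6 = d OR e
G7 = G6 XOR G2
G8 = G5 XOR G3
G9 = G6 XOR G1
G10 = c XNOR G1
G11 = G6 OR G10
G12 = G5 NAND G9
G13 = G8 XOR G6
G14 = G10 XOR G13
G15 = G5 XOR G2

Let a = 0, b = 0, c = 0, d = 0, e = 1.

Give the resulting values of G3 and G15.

G3 = 1  G15 = 1

G2 = c NAND b = 0 NAND 0 = 1
G3 = c NOR a = 0 NOR 0 = 1
G5 = G2 NAND e = 1 NAND 1 = 0
G15 = G5 XOR G2 = 0 XOR 1 = 1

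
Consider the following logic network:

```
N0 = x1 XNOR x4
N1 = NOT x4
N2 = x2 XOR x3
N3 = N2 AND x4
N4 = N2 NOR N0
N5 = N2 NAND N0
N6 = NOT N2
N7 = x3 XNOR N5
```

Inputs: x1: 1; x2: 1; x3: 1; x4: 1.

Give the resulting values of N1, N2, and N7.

N0 = x1 XNOR x4 = 1 XNOR 1 = 1
N1 = NOT x4 = NOT 1 = 0
N2 = x2 XOR x3 = 1 XOR 1 = 0
N5 = N2 NAND N0 = 0 NAND 1 = 1
N7 = x3 XNOR N5 = 1 XNOR 1 = 1

N1 = 0; N2 = 0; N7 = 1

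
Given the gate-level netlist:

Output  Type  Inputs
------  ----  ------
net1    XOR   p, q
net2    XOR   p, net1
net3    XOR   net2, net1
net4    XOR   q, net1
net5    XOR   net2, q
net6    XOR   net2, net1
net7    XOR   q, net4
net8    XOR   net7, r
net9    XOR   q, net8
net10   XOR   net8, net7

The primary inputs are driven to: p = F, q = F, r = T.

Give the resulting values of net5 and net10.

net1 = p XOR q = F XOR F = F
net2 = p XOR net1 = F XOR F = F
net4 = q XOR net1 = F XOR F = F
net5 = net2 XOR q = F XOR F = F
net7 = q XOR net4 = F XOR F = F
net8 = net7 XOR r = F XOR T = T
net10 = net8 XOR net7 = T XOR F = T

net5 = F; net10 = T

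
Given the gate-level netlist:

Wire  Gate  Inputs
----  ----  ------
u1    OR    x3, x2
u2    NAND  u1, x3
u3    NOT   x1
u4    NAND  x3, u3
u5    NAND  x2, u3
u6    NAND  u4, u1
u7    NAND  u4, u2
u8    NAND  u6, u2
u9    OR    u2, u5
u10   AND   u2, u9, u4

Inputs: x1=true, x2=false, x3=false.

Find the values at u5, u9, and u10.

u1 = x3 OR x2 = false OR false = false
u2 = u1 NAND x3 = false NAND false = true
u3 = NOT x1 = NOT true = false
u4 = x3 NAND u3 = false NAND false = true
u5 = x2 NAND u3 = false NAND false = true
u9 = u2 OR u5 = true OR true = true
u10 = u2 AND u9 AND u4 = true AND true AND true = true

u5 = true, u9 = true, u10 = true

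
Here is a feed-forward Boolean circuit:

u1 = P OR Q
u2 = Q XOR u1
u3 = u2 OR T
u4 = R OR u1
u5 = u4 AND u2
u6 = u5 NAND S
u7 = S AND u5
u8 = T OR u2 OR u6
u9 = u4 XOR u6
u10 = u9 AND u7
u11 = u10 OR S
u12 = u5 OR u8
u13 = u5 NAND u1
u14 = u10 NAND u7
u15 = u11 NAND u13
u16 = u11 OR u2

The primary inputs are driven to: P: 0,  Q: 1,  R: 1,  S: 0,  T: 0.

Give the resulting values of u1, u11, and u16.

u1 = 1; u11 = 0; u16 = 0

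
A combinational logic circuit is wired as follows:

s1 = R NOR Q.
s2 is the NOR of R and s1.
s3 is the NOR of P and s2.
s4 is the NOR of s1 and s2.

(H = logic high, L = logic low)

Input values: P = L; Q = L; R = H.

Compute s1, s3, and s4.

s1 = R NOR Q = H NOR L = L
s2 = R NOR s1 = H NOR L = L
s3 = P NOR s2 = L NOR L = H
s4 = s1 NOR s2 = L NOR L = H

s1 = L, s3 = H, s4 = H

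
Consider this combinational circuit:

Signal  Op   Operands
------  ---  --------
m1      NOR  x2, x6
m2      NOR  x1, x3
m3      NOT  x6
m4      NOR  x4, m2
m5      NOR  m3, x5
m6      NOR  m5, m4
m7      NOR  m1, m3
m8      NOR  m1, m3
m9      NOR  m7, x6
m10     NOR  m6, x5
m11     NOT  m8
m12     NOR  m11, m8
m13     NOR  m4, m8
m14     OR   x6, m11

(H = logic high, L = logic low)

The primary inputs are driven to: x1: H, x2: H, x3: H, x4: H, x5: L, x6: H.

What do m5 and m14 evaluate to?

m5 = H, m14 = H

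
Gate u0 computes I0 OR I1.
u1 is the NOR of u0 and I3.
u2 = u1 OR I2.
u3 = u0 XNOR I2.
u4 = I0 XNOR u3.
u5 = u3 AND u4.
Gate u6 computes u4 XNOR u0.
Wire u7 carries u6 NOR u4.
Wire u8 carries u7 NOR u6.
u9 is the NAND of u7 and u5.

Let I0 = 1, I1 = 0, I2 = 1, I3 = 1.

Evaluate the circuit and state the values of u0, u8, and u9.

u0 = I0 OR I1 = 1 OR 0 = 1
u3 = u0 XNOR I2 = 1 XNOR 1 = 1
u4 = I0 XNOR u3 = 1 XNOR 1 = 1
u5 = u3 AND u4 = 1 AND 1 = 1
u6 = u4 XNOR u0 = 1 XNOR 1 = 1
u7 = u6 NOR u4 = 1 NOR 1 = 0
u8 = u7 NOR u6 = 0 NOR 1 = 0
u9 = u7 NAND u5 = 0 NAND 1 = 1

u0 = 1; u8 = 0; u9 = 1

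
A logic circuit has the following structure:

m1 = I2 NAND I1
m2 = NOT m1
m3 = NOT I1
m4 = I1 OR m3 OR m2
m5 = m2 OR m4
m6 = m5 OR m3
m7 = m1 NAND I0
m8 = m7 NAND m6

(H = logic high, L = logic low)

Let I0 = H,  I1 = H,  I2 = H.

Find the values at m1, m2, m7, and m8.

m1 = L, m2 = H, m7 = H, m8 = L

m1 = I2 NAND I1 = H NAND H = L
m2 = NOT m1 = NOT L = H
m3 = NOT I1 = NOT H = L
m4 = I1 OR m3 OR m2 = H OR L OR H = H
m5 = m2 OR m4 = H OR H = H
m6 = m5 OR m3 = H OR L = H
m7 = m1 NAND I0 = L NAND H = H
m8 = m7 NAND m6 = H NAND H = L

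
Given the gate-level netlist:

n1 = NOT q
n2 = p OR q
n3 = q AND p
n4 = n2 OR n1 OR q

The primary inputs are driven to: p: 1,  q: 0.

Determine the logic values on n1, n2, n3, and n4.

n1 = 1; n2 = 1; n3 = 0; n4 = 1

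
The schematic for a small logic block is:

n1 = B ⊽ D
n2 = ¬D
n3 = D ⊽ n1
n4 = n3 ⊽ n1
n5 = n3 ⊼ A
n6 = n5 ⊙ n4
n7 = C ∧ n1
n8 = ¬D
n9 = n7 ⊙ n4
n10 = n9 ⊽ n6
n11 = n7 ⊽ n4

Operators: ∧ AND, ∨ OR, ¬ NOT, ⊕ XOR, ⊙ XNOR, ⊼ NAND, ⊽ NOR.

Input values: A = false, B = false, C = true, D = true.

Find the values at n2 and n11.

n1 = B NOR D = false NOR true = false
n2 = NOT D = NOT true = false
n3 = D NOR n1 = true NOR false = false
n4 = n3 NOR n1 = false NOR false = true
n7 = C AND n1 = true AND false = false
n11 = n7 NOR n4 = false NOR true = false

n2 = false, n11 = false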